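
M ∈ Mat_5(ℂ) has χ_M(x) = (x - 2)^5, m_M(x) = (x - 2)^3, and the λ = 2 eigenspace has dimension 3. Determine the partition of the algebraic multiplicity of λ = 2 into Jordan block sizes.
Block sizes for λ = 2: [3, 1, 1]

Step 1 — from the characteristic polynomial, algebraic multiplicity of λ = 2 is 5. From dim ker(M − (2)·I) = 3, there are exactly 3 Jordan blocks for λ = 2.
Step 2 — from the minimal polynomial, the factor (x − 2)^3 tells us the largest block for λ = 2 has size 3.
Step 3 — with total size 5, 3 blocks, and largest block 3, the block sizes (in nonincreasing order) are [3, 1, 1].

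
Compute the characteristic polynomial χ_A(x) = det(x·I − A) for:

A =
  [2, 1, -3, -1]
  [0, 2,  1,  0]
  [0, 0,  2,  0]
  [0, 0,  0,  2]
x^4 - 8*x^3 + 24*x^2 - 32*x + 16

Expanding det(x·I − A) (e.g. by cofactor expansion or by noting that A is similar to its Jordan form J, which has the same characteristic polynomial as A) gives
  χ_A(x) = x^4 - 8*x^3 + 24*x^2 - 32*x + 16
which factors as (x - 2)^4. The eigenvalues (with algebraic multiplicities) are λ = 2 with multiplicity 4.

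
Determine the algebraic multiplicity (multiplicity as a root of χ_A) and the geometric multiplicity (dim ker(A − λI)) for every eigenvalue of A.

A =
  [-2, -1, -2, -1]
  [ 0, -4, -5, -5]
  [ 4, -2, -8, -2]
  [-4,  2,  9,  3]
λ = -4: alg = 3, geom = 2; λ = 1: alg = 1, geom = 1

Step 1 — factor the characteristic polynomial to read off the algebraic multiplicities:
  χ_A(x) = (x - 1)*(x + 4)^3

Step 2 — compute geometric multiplicities via the rank-nullity identity g(λ) = n − rank(A − λI):
  rank(A − (-4)·I) = 2, so dim ker(A − (-4)·I) = n − 2 = 2
  rank(A − (1)·I) = 3, so dim ker(A − (1)·I) = n − 3 = 1

Summary:
  λ = -4: algebraic multiplicity = 3, geometric multiplicity = 2
  λ = 1: algebraic multiplicity = 1, geometric multiplicity = 1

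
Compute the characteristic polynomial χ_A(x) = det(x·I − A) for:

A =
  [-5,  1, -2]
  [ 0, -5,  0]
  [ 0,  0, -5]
x^3 + 15*x^2 + 75*x + 125

Expanding det(x·I − A) (e.g. by cofactor expansion or by noting that A is similar to its Jordan form J, which has the same characteristic polynomial as A) gives
  χ_A(x) = x^3 + 15*x^2 + 75*x + 125
which factors as (x + 5)^3. The eigenvalues (with algebraic multiplicities) are λ = -5 with multiplicity 3.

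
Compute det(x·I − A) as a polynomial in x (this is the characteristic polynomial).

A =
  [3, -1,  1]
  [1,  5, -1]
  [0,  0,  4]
x^3 - 12*x^2 + 48*x - 64

Expanding det(x·I − A) (e.g. by cofactor expansion or by noting that A is similar to its Jordan form J, which has the same characteristic polynomial as A) gives
  χ_A(x) = x^3 - 12*x^2 + 48*x - 64
which factors as (x - 4)^3. The eigenvalues (with algebraic multiplicities) are λ = 4 with multiplicity 3.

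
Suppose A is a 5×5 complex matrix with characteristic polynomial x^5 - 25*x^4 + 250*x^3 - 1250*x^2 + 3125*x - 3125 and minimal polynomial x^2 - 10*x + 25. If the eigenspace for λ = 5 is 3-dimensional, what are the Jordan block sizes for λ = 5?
Block sizes for λ = 5: [2, 2, 1]

Step 1 — from the characteristic polynomial, algebraic multiplicity of λ = 5 is 5. From dim ker(A − (5)·I) = 3, there are exactly 3 Jordan blocks for λ = 5.
Step 2 — from the minimal polynomial, the factor (x − 5)^2 tells us the largest block for λ = 5 has size 2.
Step 3 — with total size 5, 3 blocks, and largest block 2, the block sizes (in nonincreasing order) are [2, 2, 1].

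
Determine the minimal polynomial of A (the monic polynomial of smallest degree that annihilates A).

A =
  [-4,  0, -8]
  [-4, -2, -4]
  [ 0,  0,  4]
x^3 + 2*x^2 - 16*x - 32

The characteristic polynomial is χ_A(x) = (x - 4)*(x + 2)*(x + 4), so the eigenvalues are known. The minimal polynomial is
  m_A(x) = Π_λ (x − λ)^{k_λ}
where k_λ is the size of the *largest* Jordan block for λ (equivalently, the smallest k with (A − λI)^k v = 0 for every generalised eigenvector v of λ).

  λ = -4: largest Jordan block has size 1, contributing (x + 4)
  λ = -2: largest Jordan block has size 1, contributing (x + 2)
  λ = 4: largest Jordan block has size 1, contributing (x − 4)

So m_A(x) = (x - 4)*(x + 2)*(x + 4) = x^3 + 2*x^2 - 16*x - 32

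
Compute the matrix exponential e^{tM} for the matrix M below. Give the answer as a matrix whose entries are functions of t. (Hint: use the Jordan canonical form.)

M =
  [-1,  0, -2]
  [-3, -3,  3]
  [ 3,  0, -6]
e^{tM} =
  [3*exp(-3*t) - 2*exp(-4*t), 0, -2*exp(-3*t) + 2*exp(-4*t)]
  [-3*exp(-3*t) + 3*exp(-4*t), exp(-3*t), 3*exp(-3*t) - 3*exp(-4*t)]
  [3*exp(-3*t) - 3*exp(-4*t), 0, -2*exp(-3*t) + 3*exp(-4*t)]

Strategy: write M = P · J · P⁻¹ where J is a Jordan canonical form, so e^{tM} = P · e^{tJ} · P⁻¹, and e^{tJ} can be computed block-by-block.

M has Jordan form
J =
  [-4,  0,  0]
  [ 0, -3,  0]
  [ 0,  0, -3]
(up to reordering of blocks).

Per-block formulas:
  For a 1×1 block at λ = -4: exp(t · [-4]) = [e^(-4t)].
  For a 1×1 block at λ = -3: exp(t · [-3]) = [e^(-3t)].

After assembling e^{tJ} and conjugating by P, we get:

e^{tM} =
  [3*exp(-3*t) - 2*exp(-4*t), 0, -2*exp(-3*t) + 2*exp(-4*t)]
  [-3*exp(-3*t) + 3*exp(-4*t), exp(-3*t), 3*exp(-3*t) - 3*exp(-4*t)]
  [3*exp(-3*t) - 3*exp(-4*t), 0, -2*exp(-3*t) + 3*exp(-4*t)]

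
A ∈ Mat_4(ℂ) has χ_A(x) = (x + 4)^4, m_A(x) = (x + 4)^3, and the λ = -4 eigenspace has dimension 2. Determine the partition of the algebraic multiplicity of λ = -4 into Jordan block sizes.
Block sizes for λ = -4: [3, 1]

Step 1 — from the characteristic polynomial, algebraic multiplicity of λ = -4 is 4. From dim ker(A − (-4)·I) = 2, there are exactly 2 Jordan blocks for λ = -4.
Step 2 — from the minimal polynomial, the factor (x + 4)^3 tells us the largest block for λ = -4 has size 3.
Step 3 — with total size 4, 2 blocks, and largest block 3, the block sizes (in nonincreasing order) are [3, 1].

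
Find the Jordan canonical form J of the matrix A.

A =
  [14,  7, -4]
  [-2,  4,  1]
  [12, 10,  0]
J_3(6)

The characteristic polynomial is
  det(x·I − A) = x^3 - 18*x^2 + 108*x - 216 = (x - 6)^3

Eigenvalues and multiplicities (the geometric multiplicity of λ is n − rank(A − λI), which equals the number of Jordan blocks for λ):
  λ = 6: algebraic multiplicity = 3, geometric multiplicity = 1

Determining the block sizes for each eigenvalue:
  λ = 6: one block (gm = 1), so the single block has size am = 3 → block sizes [3]

Assembling the blocks gives a Jordan form
J =
  [6, 1, 0]
  [0, 6, 1]
  [0, 0, 6]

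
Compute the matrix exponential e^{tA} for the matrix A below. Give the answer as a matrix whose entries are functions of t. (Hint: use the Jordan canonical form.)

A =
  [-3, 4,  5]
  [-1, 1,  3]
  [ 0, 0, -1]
e^{tA} =
  [-2*t*exp(-t) + exp(-t), 4*t*exp(-t), t^2*exp(-t) + 5*t*exp(-t)]
  [-t*exp(-t), 2*t*exp(-t) + exp(-t), t^2*exp(-t)/2 + 3*t*exp(-t)]
  [0, 0, exp(-t)]

Strategy: write A = P · J · P⁻¹ where J is a Jordan canonical form, so e^{tA} = P · e^{tJ} · P⁻¹, and e^{tJ} can be computed block-by-block.

A has Jordan form
J =
  [-1,  1,  0]
  [ 0, -1,  1]
  [ 0,  0, -1]
(up to reordering of blocks).

Per-block formulas:
  For a 3×3 Jordan block J_3(-1): exp(t · J_3(-1)) = e^(-1t)·(I + t·N + (t^2/2)·N^2), where N is the 3×3 nilpotent shift.

After assembling e^{tJ} and conjugating by P, we get:

e^{tA} =
  [-2*t*exp(-t) + exp(-t), 4*t*exp(-t), t^2*exp(-t) + 5*t*exp(-t)]
  [-t*exp(-t), 2*t*exp(-t) + exp(-t), t^2*exp(-t)/2 + 3*t*exp(-t)]
  [0, 0, exp(-t)]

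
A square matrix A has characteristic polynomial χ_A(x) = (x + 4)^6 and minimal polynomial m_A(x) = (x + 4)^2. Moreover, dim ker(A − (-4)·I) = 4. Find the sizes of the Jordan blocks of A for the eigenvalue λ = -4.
Block sizes for λ = -4: [2, 2, 1, 1]

Step 1 — from the characteristic polynomial, algebraic multiplicity of λ = -4 is 6. From dim ker(A − (-4)·I) = 4, there are exactly 4 Jordan blocks for λ = -4.
Step 2 — from the minimal polynomial, the factor (x + 4)^2 tells us the largest block for λ = -4 has size 2.
Step 3 — with total size 6, 4 blocks, and largest block 2, the block sizes (in nonincreasing order) are [2, 2, 1, 1].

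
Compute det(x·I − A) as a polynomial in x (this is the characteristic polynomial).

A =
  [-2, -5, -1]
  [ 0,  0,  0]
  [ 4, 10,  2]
x^3

Expanding det(x·I − A) (e.g. by cofactor expansion or by noting that A is similar to its Jordan form J, which has the same characteristic polynomial as A) gives
  χ_A(x) = x^3
which factors as x^3. The eigenvalues (with algebraic multiplicities) are λ = 0 with multiplicity 3.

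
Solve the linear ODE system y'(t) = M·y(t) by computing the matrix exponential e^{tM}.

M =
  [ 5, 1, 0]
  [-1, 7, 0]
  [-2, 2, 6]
e^{tM} =
  [-t*exp(6*t) + exp(6*t), t*exp(6*t), 0]
  [-t*exp(6*t), t*exp(6*t) + exp(6*t), 0]
  [-2*t*exp(6*t), 2*t*exp(6*t), exp(6*t)]

Strategy: write M = P · J · P⁻¹ where J is a Jordan canonical form, so e^{tM} = P · e^{tJ} · P⁻¹, and e^{tJ} can be computed block-by-block.

M has Jordan form
J =
  [6, 1, 0]
  [0, 6, 0]
  [0, 0, 6]
(up to reordering of blocks).

Per-block formulas:
  For a 1×1 block at λ = 6: exp(t · [6]) = [e^(6t)].
  For a 2×2 Jordan block J_2(6): exp(t · J_2(6)) = e^(6t)·(I + t·N), where N is the 2×2 nilpotent shift.

After assembling e^{tJ} and conjugating by P, we get:

e^{tM} =
  [-t*exp(6*t) + exp(6*t), t*exp(6*t), 0]
  [-t*exp(6*t), t*exp(6*t) + exp(6*t), 0]
  [-2*t*exp(6*t), 2*t*exp(6*t), exp(6*t)]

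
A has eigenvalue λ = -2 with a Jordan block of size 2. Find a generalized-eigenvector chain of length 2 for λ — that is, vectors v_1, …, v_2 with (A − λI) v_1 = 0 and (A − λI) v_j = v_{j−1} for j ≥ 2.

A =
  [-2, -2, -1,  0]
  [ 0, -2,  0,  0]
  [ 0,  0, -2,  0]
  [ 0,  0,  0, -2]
A Jordan chain for λ = -2 of length 2:
v_1 = (-2, 0, 0, 0)ᵀ
v_2 = (0, 1, 0, 0)ᵀ

Let N = A − (-2)·I. We want v_2 with N^2 v_2 = 0 but N^1 v_2 ≠ 0; then v_{j-1} := N · v_j for j = 2, …, 2.

Pick v_2 = (0, 1, 0, 0)ᵀ.
Then v_1 = N · v_2 = (-2, 0, 0, 0)ᵀ.

Sanity check: (A − (-2)·I) v_1 = (0, 0, 0, 0)ᵀ = 0. ✓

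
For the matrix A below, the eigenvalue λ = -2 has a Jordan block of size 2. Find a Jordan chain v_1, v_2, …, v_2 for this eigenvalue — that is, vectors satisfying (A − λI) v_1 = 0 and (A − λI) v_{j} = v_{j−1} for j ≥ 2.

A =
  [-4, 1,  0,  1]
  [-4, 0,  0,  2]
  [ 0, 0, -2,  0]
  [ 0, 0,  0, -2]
A Jordan chain for λ = -2 of length 2:
v_1 = (-2, -4, 0, 0)ᵀ
v_2 = (1, 0, 0, 0)ᵀ

Let N = A − (-2)·I. We want v_2 with N^2 v_2 = 0 but N^1 v_2 ≠ 0; then v_{j-1} := N · v_j for j = 2, …, 2.

Pick v_2 = (1, 0, 0, 0)ᵀ.
Then v_1 = N · v_2 = (-2, -4, 0, 0)ᵀ.

Sanity check: (A − (-2)·I) v_1 = (0, 0, 0, 0)ᵀ = 0. ✓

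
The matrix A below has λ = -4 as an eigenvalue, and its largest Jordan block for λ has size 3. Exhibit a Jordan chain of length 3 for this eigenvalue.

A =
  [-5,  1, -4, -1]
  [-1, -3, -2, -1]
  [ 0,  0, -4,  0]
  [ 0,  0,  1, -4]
A Jordan chain for λ = -4 of length 3:
v_1 = (1, 1, 0, 0)ᵀ
v_2 = (-4, -2, 0, 1)ᵀ
v_3 = (0, 0, 1, 0)ᵀ

Let N = A − (-4)·I. We want v_3 with N^3 v_3 = 0 but N^2 v_3 ≠ 0; then v_{j-1} := N · v_j for j = 3, …, 2.

Pick v_3 = (0, 0, 1, 0)ᵀ.
Then v_2 = N · v_3 = (-4, -2, 0, 1)ᵀ.
Then v_1 = N · v_2 = (1, 1, 0, 0)ᵀ.

Sanity check: (A − (-4)·I) v_1 = (0, 0, 0, 0)ᵀ = 0. ✓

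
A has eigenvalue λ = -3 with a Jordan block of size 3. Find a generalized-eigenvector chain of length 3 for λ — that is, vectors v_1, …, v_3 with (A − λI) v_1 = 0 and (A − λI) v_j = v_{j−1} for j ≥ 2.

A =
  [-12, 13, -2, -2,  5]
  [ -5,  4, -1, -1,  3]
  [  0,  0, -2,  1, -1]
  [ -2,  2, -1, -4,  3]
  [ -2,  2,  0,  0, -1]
A Jordan chain for λ = -3 of length 3:
v_1 = (10, 6, 0, 4, 4)ᵀ
v_2 = (-9, -5, 0, -2, -2)ᵀ
v_3 = (1, 0, 0, 0, 0)ᵀ

Let N = A − (-3)·I. We want v_3 with N^3 v_3 = 0 but N^2 v_3 ≠ 0; then v_{j-1} := N · v_j for j = 3, …, 2.

Pick v_3 = (1, 0, 0, 0, 0)ᵀ.
Then v_2 = N · v_3 = (-9, -5, 0, -2, -2)ᵀ.
Then v_1 = N · v_2 = (10, 6, 0, 4, 4)ᵀ.

Sanity check: (A − (-3)·I) v_1 = (0, 0, 0, 0, 0)ᵀ = 0. ✓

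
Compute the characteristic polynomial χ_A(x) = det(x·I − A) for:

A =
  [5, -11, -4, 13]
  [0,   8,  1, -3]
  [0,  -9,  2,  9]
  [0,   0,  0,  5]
x^4 - 20*x^3 + 150*x^2 - 500*x + 625

Expanding det(x·I − A) (e.g. by cofactor expansion or by noting that A is similar to its Jordan form J, which has the same characteristic polynomial as A) gives
  χ_A(x) = x^4 - 20*x^3 + 150*x^2 - 500*x + 625
which factors as (x - 5)^4. The eigenvalues (with algebraic multiplicities) are λ = 5 with multiplicity 4.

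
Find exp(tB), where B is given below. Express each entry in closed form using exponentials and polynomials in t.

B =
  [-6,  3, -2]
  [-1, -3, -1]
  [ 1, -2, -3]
e^{tB} =
  [-t^2*exp(-4*t)/2 - 2*t*exp(-4*t) + exp(-4*t), t^2*exp(-4*t)/2 + 3*t*exp(-4*t), -t^2*exp(-4*t)/2 - 2*t*exp(-4*t)]
  [-t*exp(-4*t), t*exp(-4*t) + exp(-4*t), -t*exp(-4*t)]
  [t^2*exp(-4*t)/2 + t*exp(-4*t), -t^2*exp(-4*t)/2 - 2*t*exp(-4*t), t^2*exp(-4*t)/2 + t*exp(-4*t) + exp(-4*t)]

Strategy: write B = P · J · P⁻¹ where J is a Jordan canonical form, so e^{tB} = P · e^{tJ} · P⁻¹, and e^{tJ} can be computed block-by-block.

B has Jordan form
J =
  [-4,  1,  0]
  [ 0, -4,  1]
  [ 0,  0, -4]
(up to reordering of blocks).

Per-block formulas:
  For a 3×3 Jordan block J_3(-4): exp(t · J_3(-4)) = e^(-4t)·(I + t·N + (t^2/2)·N^2), where N is the 3×3 nilpotent shift.

After assembling e^{tJ} and conjugating by P, we get:

e^{tB} =
  [-t^2*exp(-4*t)/2 - 2*t*exp(-4*t) + exp(-4*t), t^2*exp(-4*t)/2 + 3*t*exp(-4*t), -t^2*exp(-4*t)/2 - 2*t*exp(-4*t)]
  [-t*exp(-4*t), t*exp(-4*t) + exp(-4*t), -t*exp(-4*t)]
  [t^2*exp(-4*t)/2 + t*exp(-4*t), -t^2*exp(-4*t)/2 - 2*t*exp(-4*t), t^2*exp(-4*t)/2 + t*exp(-4*t) + exp(-4*t)]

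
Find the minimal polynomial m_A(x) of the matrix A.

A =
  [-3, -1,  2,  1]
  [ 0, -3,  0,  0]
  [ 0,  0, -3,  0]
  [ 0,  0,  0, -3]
x^2 + 6*x + 9

The characteristic polynomial is χ_A(x) = (x + 3)^4, so the eigenvalues are known. The minimal polynomial is
  m_A(x) = Π_λ (x − λ)^{k_λ}
where k_λ is the size of the *largest* Jordan block for λ (equivalently, the smallest k with (A − λI)^k v = 0 for every generalised eigenvector v of λ).

  λ = -3: largest Jordan block has size 2, contributing (x + 3)^2

So m_A(x) = (x + 3)^2 = x^2 + 6*x + 9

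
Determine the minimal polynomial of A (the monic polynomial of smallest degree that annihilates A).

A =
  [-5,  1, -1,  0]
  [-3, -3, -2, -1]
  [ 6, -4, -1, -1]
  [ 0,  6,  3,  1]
x^2 + 4*x + 4

The characteristic polynomial is χ_A(x) = (x + 2)^4, so the eigenvalues are known. The minimal polynomial is
  m_A(x) = Π_λ (x − λ)^{k_λ}
where k_λ is the size of the *largest* Jordan block for λ (equivalently, the smallest k with (A − λI)^k v = 0 for every generalised eigenvector v of λ).

  λ = -2: largest Jordan block has size 2, contributing (x + 2)^2

So m_A(x) = (x + 2)^2 = x^2 + 4*x + 4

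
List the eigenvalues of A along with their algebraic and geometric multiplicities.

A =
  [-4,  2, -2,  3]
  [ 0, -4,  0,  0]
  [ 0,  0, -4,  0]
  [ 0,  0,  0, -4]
λ = -4: alg = 4, geom = 3

Step 1 — factor the characteristic polynomial to read off the algebraic multiplicities:
  χ_A(x) = (x + 4)^4

Step 2 — compute geometric multiplicities via the rank-nullity identity g(λ) = n − rank(A − λI):
  rank(A − (-4)·I) = 1, so dim ker(A − (-4)·I) = n − 1 = 3

Summary:
  λ = -4: algebraic multiplicity = 4, geometric multiplicity = 3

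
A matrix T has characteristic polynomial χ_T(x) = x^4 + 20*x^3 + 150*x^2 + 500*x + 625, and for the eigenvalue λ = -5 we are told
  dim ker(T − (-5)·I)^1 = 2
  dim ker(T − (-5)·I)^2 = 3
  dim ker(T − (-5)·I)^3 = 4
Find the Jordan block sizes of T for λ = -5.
Block sizes for λ = -5: [3, 1]

From the dimensions of kernels of powers, the number of Jordan blocks of size at least j is d_j − d_{j−1} where d_j = dim ker(N^j) (with d_0 = 0). Computing the differences gives [2, 1, 1].
The number of blocks of size exactly k is (#blocks of size ≥ k) − (#blocks of size ≥ k + 1), so the partition is: 1 block(s) of size 1, 1 block(s) of size 3.
In nonincreasing order the block sizes are [3, 1].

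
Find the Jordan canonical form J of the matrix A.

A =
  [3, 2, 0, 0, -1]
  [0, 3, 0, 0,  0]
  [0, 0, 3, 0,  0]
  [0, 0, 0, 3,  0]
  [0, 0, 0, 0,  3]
J_2(3) ⊕ J_1(3) ⊕ J_1(3) ⊕ J_1(3)

The characteristic polynomial is
  det(x·I − A) = x^5 - 15*x^4 + 90*x^3 - 270*x^2 + 405*x - 243 = (x - 3)^5

Eigenvalues and multiplicities (the geometric multiplicity of λ is n − rank(A − λI), which equals the number of Jordan blocks for λ):
  λ = 3: algebraic multiplicity = 5, geometric multiplicity = 4

Determining the block sizes for each eigenvalue:
  λ = 3: 4 blocks summing to 5 forces exactly one block of size 2 and the rest size 1 → block sizes [2, 1, 1, 1]

Assembling the blocks gives a Jordan form
J =
  [3, 1, 0, 0, 0]
  [0, 3, 0, 0, 0]
  [0, 0, 3, 0, 0]
  [0, 0, 0, 3, 0]
  [0, 0, 0, 0, 3]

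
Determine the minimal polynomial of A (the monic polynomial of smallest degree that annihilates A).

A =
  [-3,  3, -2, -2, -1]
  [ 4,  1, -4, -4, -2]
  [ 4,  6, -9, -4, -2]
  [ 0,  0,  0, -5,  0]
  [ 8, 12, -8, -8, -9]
x^2 + 10*x + 25

The characteristic polynomial is χ_A(x) = (x + 5)^5, so the eigenvalues are known. The minimal polynomial is
  m_A(x) = Π_λ (x − λ)^{k_λ}
where k_λ is the size of the *largest* Jordan block for λ (equivalently, the smallest k with (A − λI)^k v = 0 for every generalised eigenvector v of λ).

  λ = -5: largest Jordan block has size 2, contributing (x + 5)^2

So m_A(x) = (x + 5)^2 = x^2 + 10*x + 25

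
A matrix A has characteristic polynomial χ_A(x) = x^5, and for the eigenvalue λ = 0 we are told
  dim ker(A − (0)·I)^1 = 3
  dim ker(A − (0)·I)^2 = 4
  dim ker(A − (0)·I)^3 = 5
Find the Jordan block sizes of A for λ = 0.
Block sizes for λ = 0: [3, 1, 1]

From the dimensions of kernels of powers, the number of Jordan blocks of size at least j is d_j − d_{j−1} where d_j = dim ker(N^j) (with d_0 = 0). Computing the differences gives [3, 1, 1].
The number of blocks of size exactly k is (#blocks of size ≥ k) − (#blocks of size ≥ k + 1), so the partition is: 2 block(s) of size 1, 1 block(s) of size 3.
In nonincreasing order the block sizes are [3, 1, 1].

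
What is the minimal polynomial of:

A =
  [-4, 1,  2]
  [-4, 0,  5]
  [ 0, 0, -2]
x^3 + 6*x^2 + 12*x + 8

The characteristic polynomial is χ_A(x) = (x + 2)^3, so the eigenvalues are known. The minimal polynomial is
  m_A(x) = Π_λ (x − λ)^{k_λ}
where k_λ is the size of the *largest* Jordan block for λ (equivalently, the smallest k with (A − λI)^k v = 0 for every generalised eigenvector v of λ).

  λ = -2: largest Jordan block has size 3, contributing (x + 2)^3

So m_A(x) = (x + 2)^3 = x^3 + 6*x^2 + 12*x + 8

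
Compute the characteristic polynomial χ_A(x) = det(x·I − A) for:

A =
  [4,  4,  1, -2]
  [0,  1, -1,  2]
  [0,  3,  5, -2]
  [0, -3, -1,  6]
x^4 - 16*x^3 + 96*x^2 - 256*x + 256

Expanding det(x·I − A) (e.g. by cofactor expansion or by noting that A is similar to its Jordan form J, which has the same characteristic polynomial as A) gives
  χ_A(x) = x^4 - 16*x^3 + 96*x^2 - 256*x + 256
which factors as (x - 4)^4. The eigenvalues (with algebraic multiplicities) are λ = 4 with multiplicity 4.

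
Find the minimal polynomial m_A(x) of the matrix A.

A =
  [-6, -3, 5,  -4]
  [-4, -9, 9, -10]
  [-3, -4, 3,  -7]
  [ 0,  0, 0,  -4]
x^3 + 12*x^2 + 48*x + 64

The characteristic polynomial is χ_A(x) = (x + 4)^4, so the eigenvalues are known. The minimal polynomial is
  m_A(x) = Π_λ (x − λ)^{k_λ}
where k_λ is the size of the *largest* Jordan block for λ (equivalently, the smallest k with (A − λI)^k v = 0 for every generalised eigenvector v of λ).

  λ = -4: largest Jordan block has size 3, contributing (x + 4)^3

So m_A(x) = (x + 4)^3 = x^3 + 12*x^2 + 48*x + 64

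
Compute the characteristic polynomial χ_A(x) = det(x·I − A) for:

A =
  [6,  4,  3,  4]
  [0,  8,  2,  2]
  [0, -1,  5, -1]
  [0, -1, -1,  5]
x^4 - 24*x^3 + 216*x^2 - 864*x + 1296

Expanding det(x·I − A) (e.g. by cofactor expansion or by noting that A is similar to its Jordan form J, which has the same characteristic polynomial as A) gives
  χ_A(x) = x^4 - 24*x^3 + 216*x^2 - 864*x + 1296
which factors as (x - 6)^4. The eigenvalues (with algebraic multiplicities) are λ = 6 with multiplicity 4.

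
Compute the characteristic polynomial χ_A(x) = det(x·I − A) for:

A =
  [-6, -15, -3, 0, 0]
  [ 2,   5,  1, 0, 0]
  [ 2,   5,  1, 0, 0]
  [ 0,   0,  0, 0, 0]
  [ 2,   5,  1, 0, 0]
x^5

Expanding det(x·I − A) (e.g. by cofactor expansion or by noting that A is similar to its Jordan form J, which has the same characteristic polynomial as A) gives
  χ_A(x) = x^5
which factors as x^5. The eigenvalues (with algebraic multiplicities) are λ = 0 with multiplicity 5.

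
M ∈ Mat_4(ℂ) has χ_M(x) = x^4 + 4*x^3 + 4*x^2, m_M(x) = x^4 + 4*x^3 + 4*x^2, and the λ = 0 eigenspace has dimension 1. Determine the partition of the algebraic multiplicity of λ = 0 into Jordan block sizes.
Block sizes for λ = 0: [2]

Step 1 — from the characteristic polynomial, algebraic multiplicity of λ = 0 is 2. From dim ker(M − (0)·I) = 1, there are exactly 1 Jordan blocks for λ = 0.
Step 2 — from the minimal polynomial, the factor (x − 0)^2 tells us the largest block for λ = 0 has size 2.
Step 3 — with total size 2, 1 blocks, and largest block 2, the block sizes (in nonincreasing order) are [2].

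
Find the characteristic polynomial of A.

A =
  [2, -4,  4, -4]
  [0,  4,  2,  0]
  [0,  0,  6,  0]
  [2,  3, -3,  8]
x^4 - 20*x^3 + 148*x^2 - 480*x + 576

Expanding det(x·I − A) (e.g. by cofactor expansion or by noting that A is similar to its Jordan form J, which has the same characteristic polynomial as A) gives
  χ_A(x) = x^4 - 20*x^3 + 148*x^2 - 480*x + 576
which factors as (x - 6)^2*(x - 4)^2. The eigenvalues (with algebraic multiplicities) are λ = 4 with multiplicity 2, λ = 6 with multiplicity 2.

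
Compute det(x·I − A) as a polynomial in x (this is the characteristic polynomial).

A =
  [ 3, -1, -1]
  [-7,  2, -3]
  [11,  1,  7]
x^3 - 12*x^2 + 48*x - 64

Expanding det(x·I − A) (e.g. by cofactor expansion or by noting that A is similar to its Jordan form J, which has the same characteristic polynomial as A) gives
  χ_A(x) = x^3 - 12*x^2 + 48*x - 64
which factors as (x - 4)^3. The eigenvalues (with algebraic multiplicities) are λ = 4 with multiplicity 3.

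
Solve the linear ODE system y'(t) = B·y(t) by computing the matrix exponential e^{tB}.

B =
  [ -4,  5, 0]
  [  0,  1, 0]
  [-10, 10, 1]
e^{tB} =
  [exp(-4*t), exp(t) - exp(-4*t), 0]
  [0, exp(t), 0]
  [-2*exp(t) + 2*exp(-4*t), 2*exp(t) - 2*exp(-4*t), exp(t)]

Strategy: write B = P · J · P⁻¹ where J is a Jordan canonical form, so e^{tB} = P · e^{tJ} · P⁻¹, and e^{tJ} can be computed block-by-block.

B has Jordan form
J =
  [-4, 0, 0]
  [ 0, 1, 0]
  [ 0, 0, 1]
(up to reordering of blocks).

Per-block formulas:
  For a 1×1 block at λ = 1: exp(t · [1]) = [e^(1t)].
  For a 1×1 block at λ = -4: exp(t · [-4]) = [e^(-4t)].

After assembling e^{tJ} and conjugating by P, we get:

e^{tB} =
  [exp(-4*t), exp(t) - exp(-4*t), 0]
  [0, exp(t), 0]
  [-2*exp(t) + 2*exp(-4*t), 2*exp(t) - 2*exp(-4*t), exp(t)]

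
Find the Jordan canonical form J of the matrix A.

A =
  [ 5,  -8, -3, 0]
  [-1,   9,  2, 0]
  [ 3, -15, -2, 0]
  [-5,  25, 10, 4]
J_3(4) ⊕ J_1(4)

The characteristic polynomial is
  det(x·I − A) = x^4 - 16*x^3 + 96*x^2 - 256*x + 256 = (x - 4)^4

Eigenvalues and multiplicities (the geometric multiplicity of λ is n − rank(A − λI), which equals the number of Jordan blocks for λ):
  λ = 4: algebraic multiplicity = 4, geometric multiplicity = 2

Determining the block sizes for each eigenvalue:
  λ = 4: with am = 4 and gm = 2, the partition is not yet determined (e.g. several partitions of 4 into 2 parts exist). Let N = A − (4)·I. Computing rank(N^1) = 2, rank(N^2) = 1, rank(N^3) = 0; the number of blocks of size ≥ j is rank(N^{j−1}) − rank(N^j), giving [2, 1, 1]. So we have 1 block(s) of size 3, 1 block(s) of size 1 → block sizes [3, 1]

Assembling the blocks gives a Jordan form
J =
  [4, 1, 0, 0]
  [0, 4, 1, 0]
  [0, 0, 4, 0]
  [0, 0, 0, 4]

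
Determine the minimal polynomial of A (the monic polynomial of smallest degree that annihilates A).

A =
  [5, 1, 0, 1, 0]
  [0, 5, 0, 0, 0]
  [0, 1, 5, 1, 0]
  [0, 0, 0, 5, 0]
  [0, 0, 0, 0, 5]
x^2 - 10*x + 25

The characteristic polynomial is χ_A(x) = (x - 5)^5, so the eigenvalues are known. The minimal polynomial is
  m_A(x) = Π_λ (x − λ)^{k_λ}
where k_λ is the size of the *largest* Jordan block for λ (equivalently, the smallest k with (A − λI)^k v = 0 for every generalised eigenvector v of λ).

  λ = 5: largest Jordan block has size 2, contributing (x − 5)^2

So m_A(x) = (x - 5)^2 = x^2 - 10*x + 25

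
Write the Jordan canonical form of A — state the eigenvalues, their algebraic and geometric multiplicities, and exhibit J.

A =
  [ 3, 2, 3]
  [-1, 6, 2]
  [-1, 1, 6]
J_3(5)

The characteristic polynomial is
  det(x·I − A) = x^3 - 15*x^2 + 75*x - 125 = (x - 5)^3

Eigenvalues and multiplicities (the geometric multiplicity of λ is n − rank(A − λI), which equals the number of Jordan blocks for λ):
  λ = 5: algebraic multiplicity = 3, geometric multiplicity = 1

Determining the block sizes for each eigenvalue:
  λ = 5: one block (gm = 1), so the single block has size am = 3 → block sizes [3]

Assembling the blocks gives a Jordan form
J =
  [5, 1, 0]
  [0, 5, 1]
  [0, 0, 5]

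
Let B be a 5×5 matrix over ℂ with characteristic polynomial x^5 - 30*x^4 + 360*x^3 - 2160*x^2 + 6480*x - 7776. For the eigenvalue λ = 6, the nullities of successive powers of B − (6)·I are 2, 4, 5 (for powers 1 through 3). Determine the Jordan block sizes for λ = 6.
Block sizes for λ = 6: [3, 2]

From the dimensions of kernels of powers, the number of Jordan blocks of size at least j is d_j − d_{j−1} where d_j = dim ker(N^j) (with d_0 = 0). Computing the differences gives [2, 2, 1].
The number of blocks of size exactly k is (#blocks of size ≥ k) − (#blocks of size ≥ k + 1), so the partition is: 1 block(s) of size 2, 1 block(s) of size 3.
In nonincreasing order the block sizes are [3, 2].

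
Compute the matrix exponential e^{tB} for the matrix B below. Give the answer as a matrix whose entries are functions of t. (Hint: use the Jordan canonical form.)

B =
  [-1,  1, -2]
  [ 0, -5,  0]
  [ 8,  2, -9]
e^{tB} =
  [4*t*exp(-5*t) + exp(-5*t), t*exp(-5*t), -2*t*exp(-5*t)]
  [0, exp(-5*t), 0]
  [8*t*exp(-5*t), 2*t*exp(-5*t), -4*t*exp(-5*t) + exp(-5*t)]

Strategy: write B = P · J · P⁻¹ where J is a Jordan canonical form, so e^{tB} = P · e^{tJ} · P⁻¹, and e^{tJ} can be computed block-by-block.

B has Jordan form
J =
  [-5,  1,  0]
  [ 0, -5,  0]
  [ 0,  0, -5]
(up to reordering of blocks).

Per-block formulas:
  For a 2×2 Jordan block J_2(-5): exp(t · J_2(-5)) = e^(-5t)·(I + t·N), where N is the 2×2 nilpotent shift.
  For a 1×1 block at λ = -5: exp(t · [-5]) = [e^(-5t)].

After assembling e^{tJ} and conjugating by P, we get:

e^{tB} =
  [4*t*exp(-5*t) + exp(-5*t), t*exp(-5*t), -2*t*exp(-5*t)]
  [0, exp(-5*t), 0]
  [8*t*exp(-5*t), 2*t*exp(-5*t), -4*t*exp(-5*t) + exp(-5*t)]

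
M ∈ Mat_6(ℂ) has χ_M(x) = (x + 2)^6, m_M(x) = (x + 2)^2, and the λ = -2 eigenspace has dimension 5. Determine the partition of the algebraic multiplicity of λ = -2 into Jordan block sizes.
Block sizes for λ = -2: [2, 1, 1, 1, 1]

Step 1 — from the characteristic polynomial, algebraic multiplicity of λ = -2 is 6. From dim ker(M − (-2)·I) = 5, there are exactly 5 Jordan blocks for λ = -2.
Step 2 — from the minimal polynomial, the factor (x + 2)^2 tells us the largest block for λ = -2 has size 2.
Step 3 — with total size 6, 5 blocks, and largest block 2, the block sizes (in nonincreasing order) are [2, 1, 1, 1, 1].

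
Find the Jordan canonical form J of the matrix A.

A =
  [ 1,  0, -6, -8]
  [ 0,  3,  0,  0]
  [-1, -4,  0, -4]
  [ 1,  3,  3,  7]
J_1(2) ⊕ J_2(3) ⊕ J_1(3)

The characteristic polynomial is
  det(x·I − A) = x^4 - 11*x^3 + 45*x^2 - 81*x + 54 = (x - 3)^3*(x - 2)

Eigenvalues and multiplicities (the geometric multiplicity of λ is n − rank(A − λI), which equals the number of Jordan blocks for λ):
  λ = 2: algebraic multiplicity = 1, geometric multiplicity = 1
  λ = 3: algebraic multiplicity = 3, geometric multiplicity = 2

Determining the block sizes for each eigenvalue:
  λ = 2: one block (gm = 1), so the single block has size am = 1 → block sizes [1]
  λ = 3: 2 blocks summing to 3 forces exactly one block of size 2 and the rest size 1 → block sizes [2, 1]

Assembling the blocks gives a Jordan form
J =
  [2, 0, 0, 0]
  [0, 3, 1, 0]
  [0, 0, 3, 0]
  [0, 0, 0, 3]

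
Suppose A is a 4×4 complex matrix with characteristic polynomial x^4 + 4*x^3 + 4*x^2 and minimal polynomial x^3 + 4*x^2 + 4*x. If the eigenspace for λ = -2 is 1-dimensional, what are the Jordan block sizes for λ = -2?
Block sizes for λ = -2: [2]

Step 1 — from the characteristic polynomial, algebraic multiplicity of λ = -2 is 2. From dim ker(A − (-2)·I) = 1, there are exactly 1 Jordan blocks for λ = -2.
Step 2 — from the minimal polynomial, the factor (x + 2)^2 tells us the largest block for λ = -2 has size 2.
Step 3 — with total size 2, 1 blocks, and largest block 2, the block sizes (in nonincreasing order) are [2].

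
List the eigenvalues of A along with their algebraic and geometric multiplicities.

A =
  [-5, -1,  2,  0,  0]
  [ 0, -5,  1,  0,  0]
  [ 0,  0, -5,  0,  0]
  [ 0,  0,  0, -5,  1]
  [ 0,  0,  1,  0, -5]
λ = -5: alg = 5, geom = 2

Step 1 — factor the characteristic polynomial to read off the algebraic multiplicities:
  χ_A(x) = (x + 5)^5

Step 2 — compute geometric multiplicities via the rank-nullity identity g(λ) = n − rank(A − λI):
  rank(A − (-5)·I) = 3, so dim ker(A − (-5)·I) = n − 3 = 2

Summary:
  λ = -5: algebraic multiplicity = 5, geometric multiplicity = 2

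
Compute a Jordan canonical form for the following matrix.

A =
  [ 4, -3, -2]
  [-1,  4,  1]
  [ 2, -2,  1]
J_3(3)

The characteristic polynomial is
  det(x·I − A) = x^3 - 9*x^2 + 27*x - 27 = (x - 3)^3

Eigenvalues and multiplicities (the geometric multiplicity of λ is n − rank(A − λI), which equals the number of Jordan blocks for λ):
  λ = 3: algebraic multiplicity = 3, geometric multiplicity = 1

Determining the block sizes for each eigenvalue:
  λ = 3: one block (gm = 1), so the single block has size am = 3 → block sizes [3]

Assembling the blocks gives a Jordan form
J =
  [3, 1, 0]
  [0, 3, 1]
  [0, 0, 3]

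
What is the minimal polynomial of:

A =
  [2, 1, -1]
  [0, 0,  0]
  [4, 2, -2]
x^2

The characteristic polynomial is χ_A(x) = x^3, so the eigenvalues are known. The minimal polynomial is
  m_A(x) = Π_λ (x − λ)^{k_λ}
where k_λ is the size of the *largest* Jordan block for λ (equivalently, the smallest k with (A − λI)^k v = 0 for every generalised eigenvector v of λ).

  λ = 0: largest Jordan block has size 2, contributing (x − 0)^2

So m_A(x) = x^2 = x^2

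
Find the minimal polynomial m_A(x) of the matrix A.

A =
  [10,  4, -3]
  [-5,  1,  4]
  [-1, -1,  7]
x^3 - 18*x^2 + 108*x - 216

The characteristic polynomial is χ_A(x) = (x - 6)^3, so the eigenvalues are known. The minimal polynomial is
  m_A(x) = Π_λ (x − λ)^{k_λ}
where k_λ is the size of the *largest* Jordan block for λ (equivalently, the smallest k with (A − λI)^k v = 0 for every generalised eigenvector v of λ).

  λ = 6: largest Jordan block has size 3, contributing (x − 6)^3

So m_A(x) = (x - 6)^3 = x^3 - 18*x^2 + 108*x - 216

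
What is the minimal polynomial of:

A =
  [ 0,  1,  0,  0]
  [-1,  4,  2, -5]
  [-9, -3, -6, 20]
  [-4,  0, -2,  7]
x^4 - 5*x^3 + 9*x^2 - 7*x + 2

The characteristic polynomial is χ_A(x) = (x - 2)*(x - 1)^3, so the eigenvalues are known. The minimal polynomial is
  m_A(x) = Π_λ (x − λ)^{k_λ}
where k_λ is the size of the *largest* Jordan block for λ (equivalently, the smallest k with (A − λI)^k v = 0 for every generalised eigenvector v of λ).

  λ = 1: largest Jordan block has size 3, contributing (x − 1)^3
  λ = 2: largest Jordan block has size 1, contributing (x − 2)

So m_A(x) = (x - 2)*(x - 1)^3 = x^4 - 5*x^3 + 9*x^2 - 7*x + 2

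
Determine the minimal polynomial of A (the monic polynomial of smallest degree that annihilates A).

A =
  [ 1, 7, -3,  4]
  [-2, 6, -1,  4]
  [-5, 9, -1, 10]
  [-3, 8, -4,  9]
x^4 - 15*x^3 + 81*x^2 - 189*x + 162

The characteristic polynomial is χ_A(x) = (x - 6)*(x - 3)^3, so the eigenvalues are known. The minimal polynomial is
  m_A(x) = Π_λ (x − λ)^{k_λ}
where k_λ is the size of the *largest* Jordan block for λ (equivalently, the smallest k with (A − λI)^k v = 0 for every generalised eigenvector v of λ).

  λ = 3: largest Jordan block has size 3, contributing (x − 3)^3
  λ = 6: largest Jordan block has size 1, contributing (x − 6)

So m_A(x) = (x - 6)*(x - 3)^3 = x^4 - 15*x^3 + 81*x^2 - 189*x + 162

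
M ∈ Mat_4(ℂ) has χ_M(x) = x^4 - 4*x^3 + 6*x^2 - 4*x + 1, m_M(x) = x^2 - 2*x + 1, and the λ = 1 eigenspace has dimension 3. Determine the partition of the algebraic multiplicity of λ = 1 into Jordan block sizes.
Block sizes for λ = 1: [2, 1, 1]

Step 1 — from the characteristic polynomial, algebraic multiplicity of λ = 1 is 4. From dim ker(M − (1)·I) = 3, there are exactly 3 Jordan blocks for λ = 1.
Step 2 — from the minimal polynomial, the factor (x − 1)^2 tells us the largest block for λ = 1 has size 2.
Step 3 — with total size 4, 3 blocks, and largest block 2, the block sizes (in nonincreasing order) are [2, 1, 1].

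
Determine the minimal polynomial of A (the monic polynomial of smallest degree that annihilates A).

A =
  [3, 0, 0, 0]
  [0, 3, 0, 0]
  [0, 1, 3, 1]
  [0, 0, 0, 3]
x^2 - 6*x + 9

The characteristic polynomial is χ_A(x) = (x - 3)^4, so the eigenvalues are known. The minimal polynomial is
  m_A(x) = Π_λ (x − λ)^{k_λ}
where k_λ is the size of the *largest* Jordan block for λ (equivalently, the smallest k with (A − λI)^k v = 0 for every generalised eigenvector v of λ).

  λ = 3: largest Jordan block has size 2, contributing (x − 3)^2

So m_A(x) = (x - 3)^2 = x^2 - 6*x + 9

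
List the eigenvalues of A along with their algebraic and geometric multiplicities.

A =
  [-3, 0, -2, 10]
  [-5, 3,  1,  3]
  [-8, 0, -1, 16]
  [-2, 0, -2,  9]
λ = -1: alg = 1, geom = 1; λ = 3: alg = 3, geom = 2

Step 1 — factor the characteristic polynomial to read off the algebraic multiplicities:
  χ_A(x) = (x - 3)^3*(x + 1)

Step 2 — compute geometric multiplicities via the rank-nullity identity g(λ) = n − rank(A − λI):
  rank(A − (-1)·I) = 3, so dim ker(A − (-1)·I) = n − 3 = 1
  rank(A − (3)·I) = 2, so dim ker(A − (3)·I) = n − 2 = 2

Summary:
  λ = -1: algebraic multiplicity = 1, geometric multiplicity = 1
  λ = 3: algebraic multiplicity = 3, geometric multiplicity = 2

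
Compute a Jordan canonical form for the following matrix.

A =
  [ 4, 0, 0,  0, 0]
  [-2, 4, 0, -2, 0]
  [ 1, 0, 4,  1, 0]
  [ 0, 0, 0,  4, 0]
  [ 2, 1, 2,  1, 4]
J_2(4) ⊕ J_2(4) ⊕ J_1(4)

The characteristic polynomial is
  det(x·I − A) = x^5 - 20*x^4 + 160*x^3 - 640*x^2 + 1280*x - 1024 = (x - 4)^5

Eigenvalues and multiplicities (the geometric multiplicity of λ is n − rank(A − λI), which equals the number of Jordan blocks for λ):
  λ = 4: algebraic multiplicity = 5, geometric multiplicity = 3

Determining the block sizes for each eigenvalue:
  λ = 4: with am = 5 and gm = 3, the partition is not yet determined (e.g. several partitions of 5 into 3 parts exist). Let N = A − (4)·I. Computing rank(N^1) = 2, rank(N^2) = 0; the number of blocks of size ≥ j is rank(N^{j−1}) − rank(N^j), giving [3, 2]. So we have 2 block(s) of size 2, 1 block(s) of size 1 → block sizes [2, 2, 1]

Assembling the blocks gives a Jordan form
J =
  [4, 1, 0, 0, 0]
  [0, 4, 0, 0, 0]
  [0, 0, 4, 1, 0]
  [0, 0, 0, 4, 0]
  [0, 0, 0, 0, 4]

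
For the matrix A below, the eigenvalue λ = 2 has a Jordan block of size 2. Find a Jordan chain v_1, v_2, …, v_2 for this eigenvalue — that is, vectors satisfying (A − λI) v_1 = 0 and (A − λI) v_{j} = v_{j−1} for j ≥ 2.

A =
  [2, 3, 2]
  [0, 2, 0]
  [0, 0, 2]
A Jordan chain for λ = 2 of length 2:
v_1 = (3, 0, 0)ᵀ
v_2 = (0, 1, 0)ᵀ

Let N = A − (2)·I. We want v_2 with N^2 v_2 = 0 but N^1 v_2 ≠ 0; then v_{j-1} := N · v_j for j = 2, …, 2.

Pick v_2 = (0, 1, 0)ᵀ.
Then v_1 = N · v_2 = (3, 0, 0)ᵀ.

Sanity check: (A − (2)·I) v_1 = (0, 0, 0)ᵀ = 0. ✓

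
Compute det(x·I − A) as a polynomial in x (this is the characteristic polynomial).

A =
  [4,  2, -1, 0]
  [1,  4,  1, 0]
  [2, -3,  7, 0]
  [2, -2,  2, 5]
x^4 - 20*x^3 + 150*x^2 - 500*x + 625

Expanding det(x·I − A) (e.g. by cofactor expansion or by noting that A is similar to its Jordan form J, which has the same characteristic polynomial as A) gives
  χ_A(x) = x^4 - 20*x^3 + 150*x^2 - 500*x + 625
which factors as (x - 5)^4. The eigenvalues (with algebraic multiplicities) are λ = 5 with multiplicity 4.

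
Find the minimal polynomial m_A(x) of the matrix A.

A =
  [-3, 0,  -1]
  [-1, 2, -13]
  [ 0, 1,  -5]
x^3 + 6*x^2 + 12*x + 8

The characteristic polynomial is χ_A(x) = (x + 2)^3, so the eigenvalues are known. The minimal polynomial is
  m_A(x) = Π_λ (x − λ)^{k_λ}
where k_λ is the size of the *largest* Jordan block for λ (equivalently, the smallest k with (A − λI)^k v = 0 for every generalised eigenvector v of λ).

  λ = -2: largest Jordan block has size 3, contributing (x + 2)^3

So m_A(x) = (x + 2)^3 = x^3 + 6*x^2 + 12*x + 8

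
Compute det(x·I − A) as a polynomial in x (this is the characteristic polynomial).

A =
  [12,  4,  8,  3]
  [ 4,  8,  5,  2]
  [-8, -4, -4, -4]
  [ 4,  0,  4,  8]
x^4 - 24*x^3 + 216*x^2 - 864*x + 1296

Expanding det(x·I − A) (e.g. by cofactor expansion or by noting that A is similar to its Jordan form J, which has the same characteristic polynomial as A) gives
  χ_A(x) = x^4 - 24*x^3 + 216*x^2 - 864*x + 1296
which factors as (x - 6)^4. The eigenvalues (with algebraic multiplicities) are λ = 6 with multiplicity 4.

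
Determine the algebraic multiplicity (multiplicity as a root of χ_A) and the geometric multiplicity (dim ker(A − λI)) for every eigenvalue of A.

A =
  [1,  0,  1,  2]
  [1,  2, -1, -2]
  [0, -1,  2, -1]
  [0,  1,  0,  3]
λ = 2: alg = 4, geom = 2

Step 1 — factor the characteristic polynomial to read off the algebraic multiplicities:
  χ_A(x) = (x - 2)^4

Step 2 — compute geometric multiplicities via the rank-nullity identity g(λ) = n − rank(A − λI):
  rank(A − (2)·I) = 2, so dim ker(A − (2)·I) = n − 2 = 2

Summary:
  λ = 2: algebraic multiplicity = 4, geometric multiplicity = 2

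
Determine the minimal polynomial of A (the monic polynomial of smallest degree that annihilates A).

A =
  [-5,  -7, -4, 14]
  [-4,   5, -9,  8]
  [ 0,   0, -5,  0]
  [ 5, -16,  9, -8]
x^4 + 13*x^3 + 45*x^2 - 25*x - 250

The characteristic polynomial is χ_A(x) = (x - 2)*(x + 5)^3, so the eigenvalues are known. The minimal polynomial is
  m_A(x) = Π_λ (x − λ)^{k_λ}
where k_λ is the size of the *largest* Jordan block for λ (equivalently, the smallest k with (A − λI)^k v = 0 for every generalised eigenvector v of λ).

  λ = -5: largest Jordan block has size 3, contributing (x + 5)^3
  λ = 2: largest Jordan block has size 1, contributing (x − 2)

So m_A(x) = (x - 2)*(x + 5)^3 = x^4 + 13*x^3 + 45*x^2 - 25*x - 250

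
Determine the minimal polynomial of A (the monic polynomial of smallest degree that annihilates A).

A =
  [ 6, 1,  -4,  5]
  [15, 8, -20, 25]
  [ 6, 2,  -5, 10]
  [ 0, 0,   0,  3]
x^2 - 6*x + 9

The characteristic polynomial is χ_A(x) = (x - 3)^4, so the eigenvalues are known. The minimal polynomial is
  m_A(x) = Π_λ (x − λ)^{k_λ}
where k_λ is the size of the *largest* Jordan block for λ (equivalently, the smallest k with (A − λI)^k v = 0 for every generalised eigenvector v of λ).

  λ = 3: largest Jordan block has size 2, contributing (x − 3)^2

So m_A(x) = (x - 3)^2 = x^2 - 6*x + 9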